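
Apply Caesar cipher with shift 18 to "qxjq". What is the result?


Caesar cipher: shift "qxjq" by 18
  'q' (pos 16) + 18 = pos 8 = 'i'
  'x' (pos 23) + 18 = pos 15 = 'p'
  'j' (pos 9) + 18 = pos 1 = 'b'
  'q' (pos 16) + 18 = pos 8 = 'i'
Result: ipbi

ipbi


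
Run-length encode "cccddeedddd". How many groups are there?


Input: cccddeedddd
Scanning for consecutive runs:
  Group 1: 'c' x 3 (positions 0-2)
  Group 2: 'd' x 2 (positions 3-4)
  Group 3: 'e' x 2 (positions 5-6)
  Group 4: 'd' x 4 (positions 7-10)
Total groups: 4

4


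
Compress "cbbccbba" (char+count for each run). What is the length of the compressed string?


Input: cbbccbba
Runs:
  'c' x 1 => "c1"
  'b' x 2 => "b2"
  'c' x 2 => "c2"
  'b' x 2 => "b2"
  'a' x 1 => "a1"
Compressed: "c1b2c2b2a1"
Compressed length: 10

10


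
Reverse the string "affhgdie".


Input: affhgdie
Reading characters right to left:
  Position 7: 'e'
  Position 6: 'i'
  Position 5: 'd'
  Position 4: 'g'
  Position 3: 'h'
  Position 2: 'f'
  Position 1: 'f'
  Position 0: 'a'
Reversed: eidghffa

eidghffa


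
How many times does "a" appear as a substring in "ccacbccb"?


Searching for "a" in "ccacbccb"
Scanning each position:
  Position 0: "c" => no
  Position 1: "c" => no
  Position 2: "a" => MATCH
  Position 3: "c" => no
  Position 4: "b" => no
  Position 5: "c" => no
  Position 6: "c" => no
  Position 7: "b" => no
Total occurrences: 1

1


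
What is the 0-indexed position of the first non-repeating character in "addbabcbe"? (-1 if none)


Input: addbabcbe
Character frequencies:
  'a': 2
  'b': 3
  'c': 1
  'd': 2
  'e': 1
Scanning left to right for freq == 1:
  Position 0 ('a'): freq=2, skip
  Position 1 ('d'): freq=2, skip
  Position 2 ('d'): freq=2, skip
  Position 3 ('b'): freq=3, skip
  Position 4 ('a'): freq=2, skip
  Position 5 ('b'): freq=3, skip
  Position 6 ('c'): unique! => answer = 6

6


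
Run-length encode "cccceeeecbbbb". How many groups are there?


Input: cccceeeecbbbb
Scanning for consecutive runs:
  Group 1: 'c' x 4 (positions 0-3)
  Group 2: 'e' x 4 (positions 4-7)
  Group 3: 'c' x 1 (positions 8-8)
  Group 4: 'b' x 4 (positions 9-12)
Total groups: 4

4


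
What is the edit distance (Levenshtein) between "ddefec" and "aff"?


Computing edit distance: "ddefec" -> "aff"
DP table:
           a    f    f
      0    1    2    3
  d   1    1    2    3
  d   2    2    2    3
  e   3    3    3    3
  f   4    4    3    3
  e   5    5    4    4
  c   6    6    5    5
Edit distance = dp[6][3] = 5

5


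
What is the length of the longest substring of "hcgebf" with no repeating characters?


Input: "hcgebf"
Sliding window (track last position of each char):
  Position 0 ('h'): window [0,0] length 1 -- new best
  Position 1 ('c'): window [0,1] length 2 -- new best
  Position 2 ('g'): window [0,2] length 3 -- new best
  Position 3 ('e'): window [0,3] length 4 -- new best
  Position 4 ('b'): window [0,4] length 5 -- new best
  Position 5 ('f'): window [0,5] length 6 -- new best
Longest substring with no repeats: "hcgebf" with length 6

6


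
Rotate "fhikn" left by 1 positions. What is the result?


Input: "fhikn", rotate left by 1
First 1 characters: "f"
Remaining characters: "hikn"
Concatenate remaining + first: "hikn" + "f" = "hiknf"

hiknf


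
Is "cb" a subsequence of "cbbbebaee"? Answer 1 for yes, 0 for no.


Check if "cb" is a subsequence of "cbbbebaee"
Greedy scan:
  Position 0 ('c'): matches sub[0] = 'c'
  Position 1 ('b'): matches sub[1] = 'b'
  Position 2 ('b'): no match needed
  Position 3 ('b'): no match needed
  Position 4 ('e'): no match needed
  Position 5 ('b'): no match needed
  Position 6 ('a'): no match needed
  Position 7 ('e'): no match needed
  Position 8 ('e'): no match needed
All 2 characters matched => is a subsequence

1


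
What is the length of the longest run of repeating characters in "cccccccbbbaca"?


Input: "cccccccbbbaca"
Scanning for longest run:
  Position 1 ('c'): continues run of 'c', length=2
  Position 2 ('c'): continues run of 'c', length=3
  Position 3 ('c'): continues run of 'c', length=4
  Position 4 ('c'): continues run of 'c', length=5
  Position 5 ('c'): continues run of 'c', length=6
  Position 6 ('c'): continues run of 'c', length=7
  Position 7 ('b'): new char, reset run to 1
  Position 8 ('b'): continues run of 'b', length=2
  Position 9 ('b'): continues run of 'b', length=3
  Position 10 ('a'): new char, reset run to 1
  Position 11 ('c'): new char, reset run to 1
  Position 12 ('a'): new char, reset run to 1
Longest run: 'c' with length 7

7


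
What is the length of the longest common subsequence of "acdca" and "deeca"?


LCS of "acdca" and "deeca"
DP table:
           d    e    e    c    a
      0    0    0    0    0    0
  a   0    0    0    0    0    1
  c   0    0    0    0    1    1
  d   0    1    1    1    1    1
  c   0    1    1    1    2    2
  a   0    1    1    1    2    3
LCS length = dp[5][5] = 3

3


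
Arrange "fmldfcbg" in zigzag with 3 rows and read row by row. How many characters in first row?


Zigzag "fmldfcbg" into 3 rows:
Placing characters:
  'f' => row 0
  'm' => row 1
  'l' => row 2
  'd' => row 1
  'f' => row 0
  'c' => row 1
  'b' => row 2
  'g' => row 1
Rows:
  Row 0: "ff"
  Row 1: "mdcg"
  Row 2: "lb"
First row length: 2

2


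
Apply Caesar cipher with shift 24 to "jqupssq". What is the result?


Caesar cipher: shift "jqupssq" by 24
  'j' (pos 9) + 24 = pos 7 = 'h'
  'q' (pos 16) + 24 = pos 14 = 'o'
  'u' (pos 20) + 24 = pos 18 = 's'
  'p' (pos 15) + 24 = pos 13 = 'n'
  's' (pos 18) + 24 = pos 16 = 'q'
  's' (pos 18) + 24 = pos 16 = 'q'
  'q' (pos 16) + 24 = pos 14 = 'o'
Result: hosnqqo

hosnqqo


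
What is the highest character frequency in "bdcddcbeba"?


Input: bdcddcbeba
Character counts:
  'a': 1
  'b': 3
  'c': 2
  'd': 3
  'e': 1
Maximum frequency: 3

3


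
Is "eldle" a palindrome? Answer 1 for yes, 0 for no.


Input: eldle
Reversed: eldle
  Compare pos 0 ('e') with pos 4 ('e'): match
  Compare pos 1 ('l') with pos 3 ('l'): match
Result: palindrome

1


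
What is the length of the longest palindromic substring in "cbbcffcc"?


Input: "cbbcffcc"
Checking substrings for palindromes:
  [0:4] "cbbc" (len 4) => palindrome
  [3:7] "cffc" (len 4) => palindrome
  [1:3] "bb" (len 2) => palindrome
  [4:6] "ff" (len 2) => palindrome
  [6:8] "cc" (len 2) => palindrome
Longest palindromic substring: "cbbc" with length 4

4


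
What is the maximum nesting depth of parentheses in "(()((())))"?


Input: "(()((())))"
Tracking depth:
  Position 0 '(': depth becomes 1
  Position 1 '(': depth becomes 2
  Position 2 ')': depth becomes 1
  Position 3 '(': depth becomes 2
  Position 4 '(': depth becomes 3
  Position 5 '(': depth becomes 4
  Position 6 ')': depth becomes 3
  Position 7 ')': depth becomes 2
  Position 8 ')': depth becomes 1
  Position 9 ')': depth becomes 0
Maximum depth reached: 4

4


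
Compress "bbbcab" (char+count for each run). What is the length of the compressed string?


Input: bbbcab
Runs:
  'b' x 3 => "b3"
  'c' x 1 => "c1"
  'a' x 1 => "a1"
  'b' x 1 => "b1"
Compressed: "b3c1a1b1"
Compressed length: 8

8


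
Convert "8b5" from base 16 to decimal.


Input: "8b5" in base 16
Positional expansion:
  Digit '8' (value 8) x 16^2 = 2048
  Digit 'b' (value 11) x 16^1 = 176
  Digit '5' (value 5) x 16^0 = 5
Sum = 2229

2229


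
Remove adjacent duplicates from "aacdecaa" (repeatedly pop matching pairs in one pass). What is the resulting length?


Input: aacdecaa
Stack-based adjacent duplicate removal:
  Read 'a': push. Stack: a
  Read 'a': matches stack top 'a' => pop. Stack: (empty)
  Read 'c': push. Stack: c
  Read 'd': push. Stack: cd
  Read 'e': push. Stack: cde
  Read 'c': push. Stack: cdec
  Read 'a': push. Stack: cdeca
  Read 'a': matches stack top 'a' => pop. Stack: cdec
Final stack: "cdec" (length 4)

4


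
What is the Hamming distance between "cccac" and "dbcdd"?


Comparing "cccac" and "dbcdd" position by position:
  Position 0: 'c' vs 'd' => differ
  Position 1: 'c' vs 'b' => differ
  Position 2: 'c' vs 'c' => same
  Position 3: 'a' vs 'd' => differ
  Position 4: 'c' vs 'd' => differ
Total differences (Hamming distance): 4

4


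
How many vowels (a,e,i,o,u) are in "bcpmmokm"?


Input: bcpmmokm
Checking each character:
  'b' at position 0: consonant
  'c' at position 1: consonant
  'p' at position 2: consonant
  'm' at position 3: consonant
  'm' at position 4: consonant
  'o' at position 5: vowel (running total: 1)
  'k' at position 6: consonant
  'm' at position 7: consonant
Total vowels: 1

1


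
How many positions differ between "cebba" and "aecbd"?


Comparing "cebba" and "aecbd" position by position:
  Position 0: 'c' vs 'a' => DIFFER
  Position 1: 'e' vs 'e' => same
  Position 2: 'b' vs 'c' => DIFFER
  Position 3: 'b' vs 'b' => same
  Position 4: 'a' vs 'd' => DIFFER
Positions that differ: 3

3


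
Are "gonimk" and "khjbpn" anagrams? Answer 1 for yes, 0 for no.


Strings: "gonimk", "khjbpn"
Sorted first:  gikmno
Sorted second: bhjknp
Differ at position 0: 'g' vs 'b' => not anagrams

0


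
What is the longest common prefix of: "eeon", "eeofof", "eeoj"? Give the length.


Words: eeon, eeofof, eeoj
  Position 0: all 'e' => match
  Position 1: all 'e' => match
  Position 2: all 'o' => match
  Position 3: ('n', 'f', 'j') => mismatch, stop
LCP = "eeo" (length 3)

3


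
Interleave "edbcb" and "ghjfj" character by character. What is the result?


Interleaving "edbcb" and "ghjfj":
  Position 0: 'e' from first, 'g' from second => "eg"
  Position 1: 'd' from first, 'h' from second => "dh"
  Position 2: 'b' from first, 'j' from second => "bj"
  Position 3: 'c' from first, 'f' from second => "cf"
  Position 4: 'b' from first, 'j' from second => "bj"
Result: egdhbjcfbj

egdhbjcfbj


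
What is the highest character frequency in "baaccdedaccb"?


Input: baaccdedaccb
Character counts:
  'a': 3
  'b': 2
  'c': 4
  'd': 2
  'e': 1
Maximum frequency: 4

4


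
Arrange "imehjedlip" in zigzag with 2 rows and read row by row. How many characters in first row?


Zigzag "imehjedlip" into 2 rows:
Placing characters:
  'i' => row 0
  'm' => row 1
  'e' => row 0
  'h' => row 1
  'j' => row 0
  'e' => row 1
  'd' => row 0
  'l' => row 1
  'i' => row 0
  'p' => row 1
Rows:
  Row 0: "iejdi"
  Row 1: "mhelp"
First row length: 5

5


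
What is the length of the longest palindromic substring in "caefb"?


Input: "caefb"
Checking substrings for palindromes:
  No multi-char palindromic substrings found
Longest palindromic substring: "c" with length 1

1


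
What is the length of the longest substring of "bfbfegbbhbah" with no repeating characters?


Input: "bfbfegbbhbah"
Sliding window (track last position of each char):
  Position 0 ('b'): window [0,0] length 1 -- new best
  Position 1 ('f'): window [0,1] length 2 -- new best
  Position 2 ('b'): repeat (last at 0), move window start to 1
  Position 2 ('b'): window [1,2] length 2
  Position 3 ('f'): repeat (last at 1), move window start to 2
  Position 3 ('f'): window [2,3] length 2
  Position 4 ('e'): window [2,4] length 3 -- new best
  Position 5 ('g'): window [2,5] length 4 -- new best
  Position 6 ('b'): repeat (last at 2), move window start to 3
  Position 6 ('b'): window [3,6] length 4
  Position 7 ('b'): repeat (last at 6), move window start to 7
  Position 7 ('b'): window [7,7] length 1
  Position 8 ('h'): window [7,8] length 2
  Position 9 ('b'): repeat (last at 7), move window start to 8
  Position 9 ('b'): window [8,9] length 2
  Position 10 ('a'): window [8,10] length 3
  Position 11 ('h'): repeat (last at 8), move window start to 9
  Position 11 ('h'): window [9,11] length 3
Longest substring with no repeats: "bfeg" with length 4

4


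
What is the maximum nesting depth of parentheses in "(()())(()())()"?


Input: "(()())(()())()"
Tracking depth:
  Position 0 '(': depth becomes 1
  Position 1 '(': depth becomes 2
  Position 2 ')': depth becomes 1
  Position 3 '(': depth becomes 2
  Position 4 ')': depth becomes 1
  Position 5 ')': depth becomes 0
  Position 6 '(': depth becomes 1
  Position 7 '(': depth becomes 2
  Position 8 ')': depth becomes 1
  Position 9 '(': depth becomes 2
  Position 10 ')': depth becomes 1
  Position 11 ')': depth becomes 0
  Position 12 '(': depth becomes 1
  Position 13 ')': depth becomes 0
Maximum depth reached: 2

2


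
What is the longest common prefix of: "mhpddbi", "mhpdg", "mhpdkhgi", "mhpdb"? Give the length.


Words: mhpddbi, mhpdg, mhpdkhgi, mhpdb
  Position 0: all 'm' => match
  Position 1: all 'h' => match
  Position 2: all 'p' => match
  Position 3: all 'd' => match
  Position 4: ('d', 'g', 'k', 'b') => mismatch, stop
LCP = "mhpd" (length 4)

4


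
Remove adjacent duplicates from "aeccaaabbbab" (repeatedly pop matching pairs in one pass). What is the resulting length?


Input: aeccaaabbbab
Stack-based adjacent duplicate removal:
  Read 'a': push. Stack: a
  Read 'e': push. Stack: ae
  Read 'c': push. Stack: aec
  Read 'c': matches stack top 'c' => pop. Stack: ae
  Read 'a': push. Stack: aea
  Read 'a': matches stack top 'a' => pop. Stack: ae
  Read 'a': push. Stack: aea
  Read 'b': push. Stack: aeab
  Read 'b': matches stack top 'b' => pop. Stack: aea
  Read 'b': push. Stack: aeab
  Read 'a': push. Stack: aeaba
  Read 'b': push. Stack: aeabab
Final stack: "aeabab" (length 6)

6


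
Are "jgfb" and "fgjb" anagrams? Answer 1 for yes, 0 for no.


Strings: "jgfb", "fgjb"
Sorted first:  bfgj
Sorted second: bfgj
Sorted forms match => anagrams

1


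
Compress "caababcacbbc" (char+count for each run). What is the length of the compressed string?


Input: caababcacbbc
Runs:
  'c' x 1 => "c1"
  'a' x 2 => "a2"
  'b' x 1 => "b1"
  'a' x 1 => "a1"
  'b' x 1 => "b1"
  'c' x 1 => "c1"
  'a' x 1 => "a1"
  'c' x 1 => "c1"
  'b' x 2 => "b2"
  'c' x 1 => "c1"
Compressed: "c1a2b1a1b1c1a1c1b2c1"
Compressed length: 20

20


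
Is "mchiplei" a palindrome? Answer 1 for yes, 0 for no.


Input: mchiplei
Reversed: ielpihcm
  Compare pos 0 ('m') with pos 7 ('i'): MISMATCH
  Compare pos 1 ('c') with pos 6 ('e'): MISMATCH
  Compare pos 2 ('h') with pos 5 ('l'): MISMATCH
  Compare pos 3 ('i') with pos 4 ('p'): MISMATCH
Result: not a palindrome

0


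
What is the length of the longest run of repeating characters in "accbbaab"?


Input: "accbbaab"
Scanning for longest run:
  Position 1 ('c'): new char, reset run to 1
  Position 2 ('c'): continues run of 'c', length=2
  Position 3 ('b'): new char, reset run to 1
  Position 4 ('b'): continues run of 'b', length=2
  Position 5 ('a'): new char, reset run to 1
  Position 6 ('a'): continues run of 'a', length=2
  Position 7 ('b'): new char, reset run to 1
Longest run: 'c' with length 2

2


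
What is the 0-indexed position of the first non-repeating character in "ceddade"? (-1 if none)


Input: ceddade
Character frequencies:
  'a': 1
  'c': 1
  'd': 3
  'e': 2
Scanning left to right for freq == 1:
  Position 0 ('c'): unique! => answer = 0

0


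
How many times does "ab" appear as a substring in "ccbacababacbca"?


Searching for "ab" in "ccbacababacbca"
Scanning each position:
  Position 0: "cc" => no
  Position 1: "cb" => no
  Position 2: "ba" => no
  Position 3: "ac" => no
  Position 4: "ca" => no
  Position 5: "ab" => MATCH
  Position 6: "ba" => no
  Position 7: "ab" => MATCH
  Position 8: "ba" => no
  Position 9: "ac" => no
  Position 10: "cb" => no
  Position 11: "bc" => no
  Position 12: "ca" => no
Total occurrences: 2

2


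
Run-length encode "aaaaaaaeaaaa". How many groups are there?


Input: aaaaaaaeaaaa
Scanning for consecutive runs:
  Group 1: 'a' x 7 (positions 0-6)
  Group 2: 'e' x 1 (positions 7-7)
  Group 3: 'a' x 4 (positions 8-11)
Total groups: 3

3


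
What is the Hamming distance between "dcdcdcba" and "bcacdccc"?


Comparing "dcdcdcba" and "bcacdccc" position by position:
  Position 0: 'd' vs 'b' => differ
  Position 1: 'c' vs 'c' => same
  Position 2: 'd' vs 'a' => differ
  Position 3: 'c' vs 'c' => same
  Position 4: 'd' vs 'd' => same
  Position 5: 'c' vs 'c' => same
  Position 6: 'b' vs 'c' => differ
  Position 7: 'a' vs 'c' => differ
Total differences (Hamming distance): 4

4


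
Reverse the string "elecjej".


Input: elecjej
Reading characters right to left:
  Position 6: 'j'
  Position 5: 'e'
  Position 4: 'j'
  Position 3: 'c'
  Position 2: 'e'
  Position 1: 'l'
  Position 0: 'e'
Reversed: jejcele

jejcele


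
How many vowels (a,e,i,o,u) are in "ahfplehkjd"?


Input: ahfplehkjd
Checking each character:
  'a' at position 0: vowel (running total: 1)
  'h' at position 1: consonant
  'f' at position 2: consonant
  'p' at position 3: consonant
  'l' at position 4: consonant
  'e' at position 5: vowel (running total: 2)
  'h' at position 6: consonant
  'k' at position 7: consonant
  'j' at position 8: consonant
  'd' at position 9: consonant
Total vowels: 2

2


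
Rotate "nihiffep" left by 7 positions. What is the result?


Input: "nihiffep", rotate left by 7
First 7 characters: "nihiffe"
Remaining characters: "p"
Concatenate remaining + first: "p" + "nihiffe" = "pnihiffe"

pnihiffe


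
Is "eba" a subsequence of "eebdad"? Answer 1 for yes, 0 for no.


Check if "eba" is a subsequence of "eebdad"
Greedy scan:
  Position 0 ('e'): matches sub[0] = 'e'
  Position 1 ('e'): no match needed
  Position 2 ('b'): matches sub[1] = 'b'
  Position 3 ('d'): no match needed
  Position 4 ('a'): matches sub[2] = 'a'
  Position 5 ('d'): no match needed
All 3 characters matched => is a subsequence

1


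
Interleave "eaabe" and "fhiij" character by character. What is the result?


Interleaving "eaabe" and "fhiij":
  Position 0: 'e' from first, 'f' from second => "ef"
  Position 1: 'a' from first, 'h' from second => "ah"
  Position 2: 'a' from first, 'i' from second => "ai"
  Position 3: 'b' from first, 'i' from second => "bi"
  Position 4: 'e' from first, 'j' from second => "ej"
Result: efahaibiej

efahaibiej


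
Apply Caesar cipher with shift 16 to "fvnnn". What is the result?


Caesar cipher: shift "fvnnn" by 16
  'f' (pos 5) + 16 = pos 21 = 'v'
  'v' (pos 21) + 16 = pos 11 = 'l'
  'n' (pos 13) + 16 = pos 3 = 'd'
  'n' (pos 13) + 16 = pos 3 = 'd'
  'n' (pos 13) + 16 = pos 3 = 'd'
Result: vlddd

vlddd


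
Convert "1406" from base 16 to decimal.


Input: "1406" in base 16
Positional expansion:
  Digit '1' (value 1) x 16^3 = 4096
  Digit '4' (value 4) x 16^2 = 1024
  Digit '0' (value 0) x 16^1 = 0
  Digit '6' (value 6) x 16^0 = 6
Sum = 5126

5126


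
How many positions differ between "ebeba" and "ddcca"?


Comparing "ebeba" and "ddcca" position by position:
  Position 0: 'e' vs 'd' => DIFFER
  Position 1: 'b' vs 'd' => DIFFER
  Position 2: 'e' vs 'c' => DIFFER
  Position 3: 'b' vs 'c' => DIFFER
  Position 4: 'a' vs 'a' => same
Positions that differ: 4

4


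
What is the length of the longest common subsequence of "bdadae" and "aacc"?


LCS of "bdadae" and "aacc"
DP table:
           a    a    c    c
      0    0    0    0    0
  b   0    0    0    0    0
  d   0    0    0    0    0
  a   0    1    1    1    1
  d   0    1    1    1    1
  a   0    1    2    2    2
  e   0    1    2    2    2
LCS length = dp[6][4] = 2

2


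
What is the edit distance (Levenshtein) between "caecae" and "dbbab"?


Computing edit distance: "caecae" -> "dbbab"
DP table:
           d    b    b    a    b
      0    1    2    3    4    5
  c   1    1    2    3    4    5
  a   2    2    2    3    3    4
  e   3    3    3    3    4    4
  c   4    4    4    4    4    5
  a   5    5    5    5    4    5
  e   6    6    6    6    5    5
Edit distance = dp[6][5] = 5

5


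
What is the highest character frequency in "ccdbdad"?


Input: ccdbdad
Character counts:
  'a': 1
  'b': 1
  'c': 2
  'd': 3
Maximum frequency: 3

3


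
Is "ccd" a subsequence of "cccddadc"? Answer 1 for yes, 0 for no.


Check if "ccd" is a subsequence of "cccddadc"
Greedy scan:
  Position 0 ('c'): matches sub[0] = 'c'
  Position 1 ('c'): matches sub[1] = 'c'
  Position 2 ('c'): no match needed
  Position 3 ('d'): matches sub[2] = 'd'
  Position 4 ('d'): no match needed
  Position 5 ('a'): no match needed
  Position 6 ('d'): no match needed
  Position 7 ('c'): no match needed
All 3 characters matched => is a subsequence

1


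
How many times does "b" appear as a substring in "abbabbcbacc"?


Searching for "b" in "abbabbcbacc"
Scanning each position:
  Position 0: "a" => no
  Position 1: "b" => MATCH
  Position 2: "b" => MATCH
  Position 3: "a" => no
  Position 4: "b" => MATCH
  Position 5: "b" => MATCH
  Position 6: "c" => no
  Position 7: "b" => MATCH
  Position 8: "a" => no
  Position 9: "c" => no
  Position 10: "c" => no
Total occurrences: 5

5


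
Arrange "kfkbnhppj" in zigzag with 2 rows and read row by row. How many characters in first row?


Zigzag "kfkbnhppj" into 2 rows:
Placing characters:
  'k' => row 0
  'f' => row 1
  'k' => row 0
  'b' => row 1
  'n' => row 0
  'h' => row 1
  'p' => row 0
  'p' => row 1
  'j' => row 0
Rows:
  Row 0: "kknpj"
  Row 1: "fbhp"
First row length: 5

5


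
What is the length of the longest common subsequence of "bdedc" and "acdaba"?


LCS of "bdedc" and "acdaba"
DP table:
           a    c    d    a    b    a
      0    0    0    0    0    0    0
  b   0    0    0    0    0    1    1
  d   0    0    0    1    1    1    1
  e   0    0    0    1    1    1    1
  d   0    0    0    1    1    1    1
  c   0    0    1    1    1    1    1
LCS length = dp[5][6] = 1

1


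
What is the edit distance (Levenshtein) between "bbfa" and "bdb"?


Computing edit distance: "bbfa" -> "bdb"
DP table:
           b    d    b
      0    1    2    3
  b   1    0    1    2
  b   2    1    1    1
  f   3    2    2    2
  a   4    3    3    3
Edit distance = dp[4][3] = 3

3


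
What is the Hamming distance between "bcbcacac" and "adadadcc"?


Comparing "bcbcacac" and "adadadcc" position by position:
  Position 0: 'b' vs 'a' => differ
  Position 1: 'c' vs 'd' => differ
  Position 2: 'b' vs 'a' => differ
  Position 3: 'c' vs 'd' => differ
  Position 4: 'a' vs 'a' => same
  Position 5: 'c' vs 'd' => differ
  Position 6: 'a' vs 'c' => differ
  Position 7: 'c' vs 'c' => same
Total differences (Hamming distance): 6

6


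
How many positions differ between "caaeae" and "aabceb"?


Comparing "caaeae" and "aabceb" position by position:
  Position 0: 'c' vs 'a' => DIFFER
  Position 1: 'a' vs 'a' => same
  Position 2: 'a' vs 'b' => DIFFER
  Position 3: 'e' vs 'c' => DIFFER
  Position 4: 'a' vs 'e' => DIFFER
  Position 5: 'e' vs 'b' => DIFFER
Positions that differ: 5

5


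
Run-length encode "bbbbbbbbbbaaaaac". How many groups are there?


Input: bbbbbbbbbbaaaaac
Scanning for consecutive runs:
  Group 1: 'b' x 10 (positions 0-9)
  Group 2: 'a' x 5 (positions 10-14)
  Group 3: 'c' x 1 (positions 15-15)
Total groups: 3

3


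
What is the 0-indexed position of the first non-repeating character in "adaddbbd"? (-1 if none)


Input: adaddbbd
Character frequencies:
  'a': 2
  'b': 2
  'd': 4
Scanning left to right for freq == 1:
  Position 0 ('a'): freq=2, skip
  Position 1 ('d'): freq=4, skip
  Position 2 ('a'): freq=2, skip
  Position 3 ('d'): freq=4, skip
  Position 4 ('d'): freq=4, skip
  Position 5 ('b'): freq=2, skip
  Position 6 ('b'): freq=2, skip
  Position 7 ('d'): freq=4, skip
  No unique character found => answer = -1

-1


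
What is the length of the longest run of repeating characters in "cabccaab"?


Input: "cabccaab"
Scanning for longest run:
  Position 1 ('a'): new char, reset run to 1
  Position 2 ('b'): new char, reset run to 1
  Position 3 ('c'): new char, reset run to 1
  Position 4 ('c'): continues run of 'c', length=2
  Position 5 ('a'): new char, reset run to 1
  Position 6 ('a'): continues run of 'a', length=2
  Position 7 ('b'): new char, reset run to 1
Longest run: 'c' with length 2

2


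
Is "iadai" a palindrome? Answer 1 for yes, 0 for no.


Input: iadai
Reversed: iadai
  Compare pos 0 ('i') with pos 4 ('i'): match
  Compare pos 1 ('a') with pos 3 ('a'): match
Result: palindrome

1


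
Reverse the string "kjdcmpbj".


Input: kjdcmpbj
Reading characters right to left:
  Position 7: 'j'
  Position 6: 'b'
  Position 5: 'p'
  Position 4: 'm'
  Position 3: 'c'
  Position 2: 'd'
  Position 1: 'j'
  Position 0: 'k'
Reversed: jbpmcdjk

jbpmcdjk


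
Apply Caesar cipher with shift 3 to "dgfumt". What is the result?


Caesar cipher: shift "dgfumt" by 3
  'd' (pos 3) + 3 = pos 6 = 'g'
  'g' (pos 6) + 3 = pos 9 = 'j'
  'f' (pos 5) + 3 = pos 8 = 'i'
  'u' (pos 20) + 3 = pos 23 = 'x'
  'm' (pos 12) + 3 = pos 15 = 'p'
  't' (pos 19) + 3 = pos 22 = 'w'
Result: gjixpw

gjixpw


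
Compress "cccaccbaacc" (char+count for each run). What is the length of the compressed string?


Input: cccaccbaacc
Runs:
  'c' x 3 => "c3"
  'a' x 1 => "a1"
  'c' x 2 => "c2"
  'b' x 1 => "b1"
  'a' x 2 => "a2"
  'c' x 2 => "c2"
Compressed: "c3a1c2b1a2c2"
Compressed length: 12

12


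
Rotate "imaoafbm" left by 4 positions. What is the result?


Input: "imaoafbm", rotate left by 4
First 4 characters: "imao"
Remaining characters: "afbm"
Concatenate remaining + first: "afbm" + "imao" = "afbmimao"

afbmimao


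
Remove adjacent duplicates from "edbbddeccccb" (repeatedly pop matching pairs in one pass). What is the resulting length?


Input: edbbddeccccb
Stack-based adjacent duplicate removal:
  Read 'e': push. Stack: e
  Read 'd': push. Stack: ed
  Read 'b': push. Stack: edb
  Read 'b': matches stack top 'b' => pop. Stack: ed
  Read 'd': matches stack top 'd' => pop. Stack: e
  Read 'd': push. Stack: ed
  Read 'e': push. Stack: ede
  Read 'c': push. Stack: edec
  Read 'c': matches stack top 'c' => pop. Stack: ede
  Read 'c': push. Stack: edec
  Read 'c': matches stack top 'c' => pop. Stack: ede
  Read 'b': push. Stack: edeb
Final stack: "edeb" (length 4)

4


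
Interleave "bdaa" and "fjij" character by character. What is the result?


Interleaving "bdaa" and "fjij":
  Position 0: 'b' from first, 'f' from second => "bf"
  Position 1: 'd' from first, 'j' from second => "dj"
  Position 2: 'a' from first, 'i' from second => "ai"
  Position 3: 'a' from first, 'j' from second => "aj"
Result: bfdjaiaj

bfdjaiaj


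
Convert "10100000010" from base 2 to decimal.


Input: "10100000010" in base 2
Positional expansion:
  Digit '1' (value 1) x 2^10 = 1024
  Digit '0' (value 0) x 2^9 = 0
  Digit '1' (value 1) x 2^8 = 256
  Digit '0' (value 0) x 2^7 = 0
  Digit '0' (value 0) x 2^6 = 0
  Digit '0' (value 0) x 2^5 = 0
  Digit '0' (value 0) x 2^4 = 0
  Digit '0' (value 0) x 2^3 = 0
  Digit '0' (value 0) x 2^2 = 0
  Digit '1' (value 1) x 2^1 = 2
  Digit '0' (value 0) x 2^0 = 0
Sum = 1282

1282


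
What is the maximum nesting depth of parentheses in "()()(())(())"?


Input: "()()(())(())"
Tracking depth:
  Position 0 '(': depth becomes 1
  Position 1 ')': depth becomes 0
  Position 2 '(': depth becomes 1
  Position 3 ')': depth becomes 0
  Position 4 '(': depth becomes 1
  Position 5 '(': depth becomes 2
  Position 6 ')': depth becomes 1
  Position 7 ')': depth becomes 0
  Position 8 '(': depth becomes 1
  Position 9 '(': depth becomes 2
  Position 10 ')': depth becomes 1
  Position 11 ')': depth becomes 0
Maximum depth reached: 2

2


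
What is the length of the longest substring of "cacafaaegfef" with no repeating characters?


Input: "cacafaaegfef"
Sliding window (track last position of each char):
  Position 0 ('c'): window [0,0] length 1 -- new best
  Position 1 ('a'): window [0,1] length 2 -- new best
  Position 2 ('c'): repeat (last at 0), move window start to 1
  Position 2 ('c'): window [1,2] length 2
  Position 3 ('a'): repeat (last at 1), move window start to 2
  Position 3 ('a'): window [2,3] length 2
  Position 4 ('f'): window [2,4] length 3 -- new best
  Position 5 ('a'): repeat (last at 3), move window start to 4
  Position 5 ('a'): window [4,5] length 2
  Position 6 ('a'): repeat (last at 5), move window start to 6
  Position 6 ('a'): window [6,6] length 1
  Position 7 ('e'): window [6,7] length 2
  Position 8 ('g'): window [6,8] length 3
  Position 9 ('f'): window [6,9] length 4 -- new best
  Position 10 ('e'): repeat (last at 7), move window start to 8
  Position 10 ('e'): window [8,10] length 3
  Position 11 ('f'): repeat (last at 9), move window start to 10
  Position 11 ('f'): window [10,11] length 2
Longest substring with no repeats: "aegf" with length 4

4


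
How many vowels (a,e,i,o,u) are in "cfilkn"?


Input: cfilkn
Checking each character:
  'c' at position 0: consonant
  'f' at position 1: consonant
  'i' at position 2: vowel (running total: 1)
  'l' at position 3: consonant
  'k' at position 4: consonant
  'n' at position 5: consonant
Total vowels: 1

1


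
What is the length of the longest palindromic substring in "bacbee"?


Input: "bacbee"
Checking substrings for palindromes:
  [4:6] "ee" (len 2) => palindrome
Longest palindromic substring: "ee" with length 2

2


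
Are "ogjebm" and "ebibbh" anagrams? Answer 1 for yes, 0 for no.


Strings: "ogjebm", "ebibbh"
Sorted first:  begjmo
Sorted second: bbbehi
Differ at position 1: 'e' vs 'b' => not anagrams

0


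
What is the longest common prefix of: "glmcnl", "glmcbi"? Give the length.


Words: glmcnl, glmcbi
  Position 0: all 'g' => match
  Position 1: all 'l' => match
  Position 2: all 'm' => match
  Position 3: all 'c' => match
  Position 4: ('n', 'b') => mismatch, stop
LCP = "glmc" (length 4)

4


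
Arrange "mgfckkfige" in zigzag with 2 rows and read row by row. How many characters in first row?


Zigzag "mgfckkfige" into 2 rows:
Placing characters:
  'm' => row 0
  'g' => row 1
  'f' => row 0
  'c' => row 1
  'k' => row 0
  'k' => row 1
  'f' => row 0
  'i' => row 1
  'g' => row 0
  'e' => row 1
Rows:
  Row 0: "mfkfg"
  Row 1: "gckie"
First row length: 5

5


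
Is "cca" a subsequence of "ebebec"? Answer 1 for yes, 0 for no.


Check if "cca" is a subsequence of "ebebec"
Greedy scan:
  Position 0 ('e'): no match needed
  Position 1 ('b'): no match needed
  Position 2 ('e'): no match needed
  Position 3 ('b'): no match needed
  Position 4 ('e'): no match needed
  Position 5 ('c'): matches sub[0] = 'c'
Only matched 1/3 characters => not a subsequence

0


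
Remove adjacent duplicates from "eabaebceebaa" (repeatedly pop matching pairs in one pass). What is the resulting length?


Input: eabaebceebaa
Stack-based adjacent duplicate removal:
  Read 'e': push. Stack: e
  Read 'a': push. Stack: ea
  Read 'b': push. Stack: eab
  Read 'a': push. Stack: eaba
  Read 'e': push. Stack: eabae
  Read 'b': push. Stack: eabaeb
  Read 'c': push. Stack: eabaebc
  Read 'e': push. Stack: eabaebce
  Read 'e': matches stack top 'e' => pop. Stack: eabaebc
  Read 'b': push. Stack: eabaebcb
  Read 'a': push. Stack: eabaebcba
  Read 'a': matches stack top 'a' => pop. Stack: eabaebcb
Final stack: "eabaebcb" (length 8)

8


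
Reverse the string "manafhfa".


Input: manafhfa
Reading characters right to left:
  Position 7: 'a'
  Position 6: 'f'
  Position 5: 'h'
  Position 4: 'f'
  Position 3: 'a'
  Position 2: 'n'
  Position 1: 'a'
  Position 0: 'm'
Reversed: afhfanam

afhfanam


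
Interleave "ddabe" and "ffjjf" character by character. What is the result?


Interleaving "ddabe" and "ffjjf":
  Position 0: 'd' from first, 'f' from second => "df"
  Position 1: 'd' from first, 'f' from second => "df"
  Position 2: 'a' from first, 'j' from second => "aj"
  Position 3: 'b' from first, 'j' from second => "bj"
  Position 4: 'e' from first, 'f' from second => "ef"
Result: dfdfajbjef

dfdfajbjef


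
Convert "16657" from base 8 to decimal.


Input: "16657" in base 8
Positional expansion:
  Digit '1' (value 1) x 8^4 = 4096
  Digit '6' (value 6) x 8^3 = 3072
  Digit '6' (value 6) x 8^2 = 384
  Digit '5' (value 5) x 8^1 = 40
  Digit '7' (value 7) x 8^0 = 7
Sum = 7599

7599


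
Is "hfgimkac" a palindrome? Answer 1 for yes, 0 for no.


Input: hfgimkac
Reversed: cakmigfh
  Compare pos 0 ('h') with pos 7 ('c'): MISMATCH
  Compare pos 1 ('f') with pos 6 ('a'): MISMATCH
  Compare pos 2 ('g') with pos 5 ('k'): MISMATCH
  Compare pos 3 ('i') with pos 4 ('m'): MISMATCH
Result: not a palindrome

0


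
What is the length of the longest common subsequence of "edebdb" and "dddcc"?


LCS of "edebdb" and "dddcc"
DP table:
           d    d    d    c    c
      0    0    0    0    0    0
  e   0    0    0    0    0    0
  d   0    1    1    1    1    1
  e   0    1    1    1    1    1
  b   0    1    1    1    1    1
  d   0    1    2    2    2    2
  b   0    1    2    2    2    2
LCS length = dp[6][5] = 2

2


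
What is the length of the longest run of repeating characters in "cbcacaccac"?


Input: "cbcacaccac"
Scanning for longest run:
  Position 1 ('b'): new char, reset run to 1
  Position 2 ('c'): new char, reset run to 1
  Position 3 ('a'): new char, reset run to 1
  Position 4 ('c'): new char, reset run to 1
  Position 5 ('a'): new char, reset run to 1
  Position 6 ('c'): new char, reset run to 1
  Position 7 ('c'): continues run of 'c', length=2
  Position 8 ('a'): new char, reset run to 1
  Position 9 ('c'): new char, reset run to 1
Longest run: 'c' with length 2

2


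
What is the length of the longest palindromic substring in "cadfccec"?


Input: "cadfccec"
Checking substrings for palindromes:
  [5:8] "cec" (len 3) => palindrome
  [4:6] "cc" (len 2) => palindrome
Longest palindromic substring: "cec" with length 3

3


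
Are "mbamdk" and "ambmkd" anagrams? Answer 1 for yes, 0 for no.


Strings: "mbamdk", "ambmkd"
Sorted first:  abdkmm
Sorted second: abdkmm
Sorted forms match => anagrams

1


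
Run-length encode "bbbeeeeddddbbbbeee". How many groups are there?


Input: bbbeeeeddddbbbbeee
Scanning for consecutive runs:
  Group 1: 'b' x 3 (positions 0-2)
  Group 2: 'e' x 4 (positions 3-6)
  Group 3: 'd' x 4 (positions 7-10)
  Group 4: 'b' x 4 (positions 11-14)
  Group 5: 'e' x 3 (positions 15-17)
Total groups: 5

5


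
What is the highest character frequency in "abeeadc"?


Input: abeeadc
Character counts:
  'a': 2
  'b': 1
  'c': 1
  'd': 1
  'e': 2
Maximum frequency: 2

2


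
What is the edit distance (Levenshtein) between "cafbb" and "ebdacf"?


Computing edit distance: "cafbb" -> "ebdacf"
DP table:
           e    b    d    a    c    f
      0    1    2    3    4    5    6
  c   1    1    2    3    4    4    5
  a   2    2    2    3    3    4    5
  f   3    3    3    3    4    4    4
  b   4    4    3    4    4    5    5
  b   5    5    4    4    5    5    6
Edit distance = dp[5][6] = 6

6


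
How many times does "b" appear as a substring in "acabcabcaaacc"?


Searching for "b" in "acabcabcaaacc"
Scanning each position:
  Position 0: "a" => no
  Position 1: "c" => no
  Position 2: "a" => no
  Position 3: "b" => MATCH
  Position 4: "c" => no
  Position 5: "a" => no
  Position 6: "b" => MATCH
  Position 7: "c" => no
  Position 8: "a" => no
  Position 9: "a" => no
  Position 10: "a" => no
  Position 11: "c" => no
  Position 12: "c" => no
Total occurrences: 2

2


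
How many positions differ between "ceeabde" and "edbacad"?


Comparing "ceeabde" and "edbacad" position by position:
  Position 0: 'c' vs 'e' => DIFFER
  Position 1: 'e' vs 'd' => DIFFER
  Position 2: 'e' vs 'b' => DIFFER
  Position 3: 'a' vs 'a' => same
  Position 4: 'b' vs 'c' => DIFFER
  Position 5: 'd' vs 'a' => DIFFER
  Position 6: 'e' vs 'd' => DIFFER
Positions that differ: 6

6


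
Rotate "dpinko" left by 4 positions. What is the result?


Input: "dpinko", rotate left by 4
First 4 characters: "dpin"
Remaining characters: "ko"
Concatenate remaining + first: "ko" + "dpin" = "kodpin"

kodpin


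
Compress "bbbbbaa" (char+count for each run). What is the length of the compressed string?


Input: bbbbbaa
Runs:
  'b' x 5 => "b5"
  'a' x 2 => "a2"
Compressed: "b5a2"
Compressed length: 4

4


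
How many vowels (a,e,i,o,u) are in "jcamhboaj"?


Input: jcamhboaj
Checking each character:
  'j' at position 0: consonant
  'c' at position 1: consonant
  'a' at position 2: vowel (running total: 1)
  'm' at position 3: consonant
  'h' at position 4: consonant
  'b' at position 5: consonant
  'o' at position 6: vowel (running total: 2)
  'a' at position 7: vowel (running total: 3)
  'j' at position 8: consonant
Total vowels: 3

3


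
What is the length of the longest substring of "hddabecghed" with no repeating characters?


Input: "hddabecghed"
Sliding window (track last position of each char):
  Position 0 ('h'): window [0,0] length 1 -- new best
  Position 1 ('d'): window [0,1] length 2 -- new best
  Position 2 ('d'): repeat (last at 1), move window start to 2
  Position 2 ('d'): window [2,2] length 1
  Position 3 ('a'): window [2,3] length 2
  Position 4 ('b'): window [2,4] length 3 -- new best
  Position 5 ('e'): window [2,5] length 4 -- new best
  Position 6 ('c'): window [2,6] length 5 -- new best
  Position 7 ('g'): window [2,7] length 6 -- new best
  Position 8 ('h'): window [2,8] length 7 -- new best
  Position 9 ('e'): repeat (last at 5), move window start to 6
  Position 9 ('e'): window [6,9] length 4
  Position 10 ('d'): window [6,10] length 5
Longest substring with no repeats: "dabecgh" with length 7

7


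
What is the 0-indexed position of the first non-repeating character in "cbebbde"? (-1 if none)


Input: cbebbde
Character frequencies:
  'b': 3
  'c': 1
  'd': 1
  'e': 2
Scanning left to right for freq == 1:
  Position 0 ('c'): unique! => answer = 0

0


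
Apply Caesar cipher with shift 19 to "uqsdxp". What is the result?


Caesar cipher: shift "uqsdxp" by 19
  'u' (pos 20) + 19 = pos 13 = 'n'
  'q' (pos 16) + 19 = pos 9 = 'j'
  's' (pos 18) + 19 = pos 11 = 'l'
  'd' (pos 3) + 19 = pos 22 = 'w'
  'x' (pos 23) + 19 = pos 16 = 'q'
  'p' (pos 15) + 19 = pos 8 = 'i'
Result: njlwqi

njlwqi


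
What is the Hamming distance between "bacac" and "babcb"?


Comparing "bacac" and "babcb" position by position:
  Position 0: 'b' vs 'b' => same
  Position 1: 'a' vs 'a' => same
  Position 2: 'c' vs 'b' => differ
  Position 3: 'a' vs 'c' => differ
  Position 4: 'c' vs 'b' => differ
Total differences (Hamming distance): 3

3


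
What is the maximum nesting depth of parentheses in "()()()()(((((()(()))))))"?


Input: "()()()()(((((()(()))))))"
Tracking depth:
  Position 0 '(': depth becomes 1
  Position 1 ')': depth becomes 0
  Position 2 '(': depth becomes 1
  Position 3 ')': depth becomes 0
  Position 4 '(': depth becomes 1
  Position 5 ')': depth becomes 0
  Position 6 '(': depth becomes 1
  Position 7 ')': depth becomes 0
  Position 8 '(': depth becomes 1
  Position 9 '(': depth becomes 2
  Position 10 '(': depth becomes 3
  Position 11 '(': depth becomes 4
  Position 12 '(': depth becomes 5
  Position 13 '(': depth becomes 6
  Position 14 ')': depth becomes 5
  Position 15 '(': depth becomes 6
  Position 16 '(': depth becomes 7
  Position 17 ')': depth becomes 6
  Position 18 ')': depth becomes 5
  Position 19 ')': depth becomes 4
  Position 20 ')': depth becomes 3
  Position 21 ')': depth becomes 2
  Position 22 ')': depth becomes 1
  Position 23 ')': depth becomes 0
Maximum depth reached: 7

7


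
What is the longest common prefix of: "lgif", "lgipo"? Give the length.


Words: lgif, lgipo
  Position 0: all 'l' => match
  Position 1: all 'g' => match
  Position 2: all 'i' => match
  Position 3: ('f', 'p') => mismatch, stop
LCP = "lgi" (length 3)

3


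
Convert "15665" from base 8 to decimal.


Input: "15665" in base 8
Positional expansion:
  Digit '1' (value 1) x 8^4 = 4096
  Digit '5' (value 5) x 8^3 = 2560
  Digit '6' (value 6) x 8^2 = 384
  Digit '6' (value 6) x 8^1 = 48
  Digit '5' (value 5) x 8^0 = 5
Sum = 7093

7093


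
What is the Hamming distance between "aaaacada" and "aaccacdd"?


Comparing "aaaacada" and "aaccacdd" position by position:
  Position 0: 'a' vs 'a' => same
  Position 1: 'a' vs 'a' => same
  Position 2: 'a' vs 'c' => differ
  Position 3: 'a' vs 'c' => differ
  Position 4: 'c' vs 'a' => differ
  Position 5: 'a' vs 'c' => differ
  Position 6: 'd' vs 'd' => same
  Position 7: 'a' vs 'd' => differ
Total differences (Hamming distance): 5

5
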